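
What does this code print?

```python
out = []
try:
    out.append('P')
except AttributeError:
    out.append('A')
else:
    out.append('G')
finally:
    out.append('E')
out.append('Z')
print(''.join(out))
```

Execution trace: 'P' (try body, no exception) → 'G' (else) → 'E' (finally) → 'Z' (after the try/except). Output: PGEZ

Answer: PGEZ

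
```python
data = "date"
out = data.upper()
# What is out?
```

Trace:
`data = "date"` → data = 'date'
`out = data.upper()` → out = 'DATE'
So out = 'DATE'

Answer: 'DATE'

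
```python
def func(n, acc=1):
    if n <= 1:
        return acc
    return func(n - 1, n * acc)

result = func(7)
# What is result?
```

Accumulator trace (n, acc): (7, 1) -> (6, 7) -> (5, 42) -> (4, 210) -> (3, 840) -> (2, 2520) -> (1, 5040) -> return 5040

Answer: 5040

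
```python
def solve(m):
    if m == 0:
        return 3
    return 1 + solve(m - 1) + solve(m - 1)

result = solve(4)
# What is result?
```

solve(m) = 1 + 2·solve(m-1), solve(0)=3. Closed form: (3+1)·2^4 - 1 = 63.

Answer: 63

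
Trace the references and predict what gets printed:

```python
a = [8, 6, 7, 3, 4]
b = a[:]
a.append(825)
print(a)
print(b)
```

Key concept: slice [:] creates copy.
Step by step:
`a = [8, 6, 7, 3, 4]` → a = [8, 6, 7, 3, 4]
`b = a[:]` → b = [8, 6, 7, 3, 4]
`a.append(825)` → a = [8, 6, 7, 3, 4, 825]
`print(a)` → prints [8, 6, 7, 3, 4, 825]
`print(b)` → prints [8, 6, 7, 3, 4]

Answer:
[8, 6, 7, 3, 4, 825]
[8, 6, 7, 3, 4]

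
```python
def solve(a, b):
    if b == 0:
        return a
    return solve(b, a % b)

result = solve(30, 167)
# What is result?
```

solve(30, 167) -> solve(167, 30) -> solve(30, 17) -> solve(17, 13) -> solve(13, 4) -> solve(4, 1) -> solve(1, 0) -> 1

Answer: 1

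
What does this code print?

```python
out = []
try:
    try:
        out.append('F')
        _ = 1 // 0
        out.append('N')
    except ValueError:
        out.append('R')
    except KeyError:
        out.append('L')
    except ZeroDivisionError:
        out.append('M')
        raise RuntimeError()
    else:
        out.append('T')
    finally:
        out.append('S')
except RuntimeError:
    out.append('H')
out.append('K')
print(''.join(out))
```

Execution trace: 'F' (inner try body) → 'M' (inner except ZeroDivisionError) → 'S' (inner finally) → 'H' (outer except RuntimeError) → 'K' (after the try/except). Output: FMSHK

Answer: FMSHK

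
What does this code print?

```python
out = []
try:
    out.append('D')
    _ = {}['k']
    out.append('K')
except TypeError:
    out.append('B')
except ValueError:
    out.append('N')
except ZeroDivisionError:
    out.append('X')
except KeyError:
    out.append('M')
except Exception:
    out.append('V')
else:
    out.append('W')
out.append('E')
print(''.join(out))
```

Execution trace: 'D' (try body) → 'M' (except KeyError) → 'E' (after the try/except). Output: DME

Answer: DME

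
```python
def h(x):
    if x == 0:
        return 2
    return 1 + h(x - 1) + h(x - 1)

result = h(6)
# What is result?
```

h(x) = 1 + 2·h(x-1), h(0)=2. Closed form: (2+1)·2^6 - 1 = 191.

Answer: 191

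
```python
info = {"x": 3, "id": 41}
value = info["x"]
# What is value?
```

Trace:
`info = {"x": 3, "id": 41}` → info = {'x': 3, 'id': 41}
`value = info["x"]` → value = 3
So value = 3

Answer: 3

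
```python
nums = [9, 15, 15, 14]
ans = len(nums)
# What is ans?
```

Trace:
`nums = [9, 15, 15, 14]` → nums = [9, 15, 15, 14]
`ans = len(nums)` → ans = 4
So ans = 4

Answer: 4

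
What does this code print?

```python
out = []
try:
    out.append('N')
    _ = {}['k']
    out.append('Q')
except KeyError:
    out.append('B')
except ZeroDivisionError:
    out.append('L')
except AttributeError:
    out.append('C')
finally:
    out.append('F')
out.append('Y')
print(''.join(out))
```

Execution trace: 'N' (try body) → 'B' (except KeyError) → 'F' (finally) → 'Y' (after the try/except). Output: NBFY

Answer: NBFY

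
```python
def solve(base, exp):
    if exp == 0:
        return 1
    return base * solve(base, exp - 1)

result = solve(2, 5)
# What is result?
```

solve(2, 5) = 2 * 2 * 2 * 2 * 2 = 32

Answer: 32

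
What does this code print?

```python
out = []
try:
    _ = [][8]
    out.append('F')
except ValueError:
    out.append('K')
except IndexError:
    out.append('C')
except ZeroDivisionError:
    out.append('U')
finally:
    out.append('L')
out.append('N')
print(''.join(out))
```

Execution trace: 'C' (except IndexError) → 'L' (finally) → 'N' (after the try/except). Output: CLN

Answer: CLN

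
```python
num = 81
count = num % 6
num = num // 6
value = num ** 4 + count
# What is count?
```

Trace:
`num = 81` → num = 81
`count = num % 6` → count = 3
`num = num // 6` → num = 13
`value = num ** 4 + count` → value = 28564
So count = 3

Answer: 3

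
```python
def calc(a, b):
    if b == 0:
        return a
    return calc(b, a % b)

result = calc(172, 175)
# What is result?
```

calc(172, 175) -> calc(175, 172) -> calc(172, 3) -> calc(3, 1) -> calc(1, 0) -> 1

Answer: 1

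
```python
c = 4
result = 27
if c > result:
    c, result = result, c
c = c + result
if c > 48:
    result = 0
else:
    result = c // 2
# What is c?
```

Trace:
`c = 4` → c = 4
`result = 27` → result = 27
`if c > result: ...` → c > result is False → no variable changes
`c = c + result` → c = 31
`if c > 48: ...` → c > 48 is False, take else branch → result = 15
So c = 31

Answer: 31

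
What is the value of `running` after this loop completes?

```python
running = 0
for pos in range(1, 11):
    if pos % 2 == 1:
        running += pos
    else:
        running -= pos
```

Add odd, subtract even
`running` takes the values: 0 → 1 → -1 → 2 → -2 → 3 → -3 → 4 → -4 → 5 → -5

Answer: -5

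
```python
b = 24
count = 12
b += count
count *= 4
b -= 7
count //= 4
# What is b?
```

Trace:
`b = 24` → b = 24
`count = 12` → count = 12
`b += count` → b = 36
`count *= 4` → count = 48
`b -= 7` → b = 29
`count //= 4` → count = 12
So b = 29

Answer: 29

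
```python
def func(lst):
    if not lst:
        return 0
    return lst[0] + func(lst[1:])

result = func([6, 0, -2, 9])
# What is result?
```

6 + 0 + (-2) + 9 + 0 = 13

Answer: 13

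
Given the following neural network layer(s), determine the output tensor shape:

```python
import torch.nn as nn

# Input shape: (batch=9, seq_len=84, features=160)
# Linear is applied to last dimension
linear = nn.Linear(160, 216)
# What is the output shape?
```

Input: (9, 84, 160) -> Output: (9, 84, 216)

Answer: (9, 84, 216)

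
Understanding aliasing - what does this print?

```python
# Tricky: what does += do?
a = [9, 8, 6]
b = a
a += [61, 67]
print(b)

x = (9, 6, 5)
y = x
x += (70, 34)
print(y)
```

Key concept: += behavior differs for mutable vs immutable.
Step by step:
`a = [9, 8, 6]` → a = [9, 8, 6]
`b = a` → b = [9, 8, 6] (same object as a)
`a += [61, 67]` → a = [9, 8, 6, 61, 67] (same object as b); b = [9, 8, 6, 61, 67] (same object as a)
`print(b)` → prints [9, 8, 6, 61, 67]
`x = (9, 6, 5)` → x = (9, 6, 5)
`y = x` → y = (9, 6, 5)
`x += (70, 34)` → x = (9, 6, 5, 70, 34)
`print(y)` → prints (9, 6, 5)

Answer:
[9, 8, 6, 61, 67]
(9, 6, 5)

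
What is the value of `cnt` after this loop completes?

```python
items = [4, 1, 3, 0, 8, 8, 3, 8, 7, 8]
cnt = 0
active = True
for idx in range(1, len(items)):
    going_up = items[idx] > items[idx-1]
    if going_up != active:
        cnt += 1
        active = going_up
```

Count direction changes in [4, 1, 3, 0, 8, 8, 3, 8, 7, 8]
`cnt` takes the values: 0 → 1 → 2 → 3 → 4 → 5 → 6 → 7 → 8

Answer: 8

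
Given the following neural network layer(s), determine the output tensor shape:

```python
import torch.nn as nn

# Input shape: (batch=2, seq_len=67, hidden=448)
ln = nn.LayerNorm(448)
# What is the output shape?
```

Input: (2, 67, 448) -> Output: (2, 67, 448)

Answer: (2, 67, 448)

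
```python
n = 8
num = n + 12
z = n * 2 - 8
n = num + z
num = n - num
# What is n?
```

Trace:
`n = 8` → n = 8
`num = n + 12` → num = 20
`z = n * 2 - 8` → z = 8
`n = num + z` → n = 28
`num = n - num` → num = 8
So n = 28

Answer: 28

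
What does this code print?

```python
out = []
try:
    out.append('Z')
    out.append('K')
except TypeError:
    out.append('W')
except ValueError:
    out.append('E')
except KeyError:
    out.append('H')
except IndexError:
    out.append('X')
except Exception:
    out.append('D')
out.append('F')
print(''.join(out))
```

Execution trace: 'Z' (try body) → 'K' (try body, no exception) → 'F' (after the try/except). Output: ZKF

Answer: ZKF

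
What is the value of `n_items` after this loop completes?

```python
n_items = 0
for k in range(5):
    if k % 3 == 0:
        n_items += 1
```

Count numbers divisible by 3 in range(5)
`n_items` takes the values: 0 → 1 → 2

Answer: 2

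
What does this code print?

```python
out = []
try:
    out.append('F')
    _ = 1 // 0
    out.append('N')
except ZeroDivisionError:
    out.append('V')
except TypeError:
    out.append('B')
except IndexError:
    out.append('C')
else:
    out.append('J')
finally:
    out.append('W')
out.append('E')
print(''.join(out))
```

Execution trace: 'F' (try body) → 'V' (except ZeroDivisionError) → 'W' (finally) → 'E' (after the try/except). Output: FVWE

Answer: FVWE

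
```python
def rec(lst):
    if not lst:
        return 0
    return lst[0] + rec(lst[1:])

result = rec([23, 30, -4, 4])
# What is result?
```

23 + 30 + (-4) + 4 + 0 = 53

Answer: 53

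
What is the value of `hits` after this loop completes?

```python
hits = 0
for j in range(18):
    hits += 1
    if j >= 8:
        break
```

Loop breaks when j reaches 8, hits is 9
`hits` takes the values: 0 → 1 → 2 → 3 → 4 → 5 → 6 → 7 → 8 → 9

Answer: 9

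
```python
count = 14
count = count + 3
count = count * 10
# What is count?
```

Trace:
`count = 14` → count = 14
`count = count + 3` → count = 17
`count = count * 10` → count = 170
So count = 170

Answer: 170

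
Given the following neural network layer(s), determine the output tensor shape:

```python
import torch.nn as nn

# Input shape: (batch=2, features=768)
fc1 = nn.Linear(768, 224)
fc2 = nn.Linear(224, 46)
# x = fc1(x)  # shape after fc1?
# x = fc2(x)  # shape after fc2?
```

Input: (2, 768) -> after fc1: (2, 224) -> Output: (2, 46)

Answer: (2, 46)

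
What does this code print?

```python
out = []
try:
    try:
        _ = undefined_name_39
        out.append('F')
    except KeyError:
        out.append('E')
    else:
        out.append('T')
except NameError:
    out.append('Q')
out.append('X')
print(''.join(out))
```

Execution trace: 'Q' (outer except NameError) → 'X' (after the try/except). Output: QX

Answer: QX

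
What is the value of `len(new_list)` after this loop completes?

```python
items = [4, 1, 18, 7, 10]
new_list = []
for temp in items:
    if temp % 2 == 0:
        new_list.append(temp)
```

Count even numbers in [4, 1, 18, 7, 10]
`new_list` takes the values: [] → [4] → [4, 18] → [4, 18, 10]
So `len(new_list)` = 3

Answer: 3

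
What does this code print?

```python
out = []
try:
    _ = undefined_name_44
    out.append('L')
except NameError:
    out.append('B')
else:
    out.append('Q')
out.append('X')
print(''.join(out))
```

Execution trace: 'B' (except NameError) → 'X' (after the try/except). Output: BX

Answer: BX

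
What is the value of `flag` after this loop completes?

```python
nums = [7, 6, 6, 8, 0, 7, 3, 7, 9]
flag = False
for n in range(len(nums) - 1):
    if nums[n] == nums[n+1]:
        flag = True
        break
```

Check consecutive duplicates in [7, 6, 6, 8, 0, 7, 3, 7, 9]
`flag` takes the values: False → True

Answer: True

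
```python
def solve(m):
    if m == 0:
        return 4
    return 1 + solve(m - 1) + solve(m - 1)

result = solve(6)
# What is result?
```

solve(m) = 1 + 2·solve(m-1), solve(0)=4. Closed form: (4+1)·2^6 - 1 = 319.

Answer: 319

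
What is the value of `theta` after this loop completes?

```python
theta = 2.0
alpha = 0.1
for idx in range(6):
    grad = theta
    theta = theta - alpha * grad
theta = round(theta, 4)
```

Gradient descent: w = 2.0 * (1 - 0.1)^6
`theta` takes the values: 2.0 → 1.8 → 1.62 → 1.458 → 1.3122 → 1.18098 → 1.062882 → 1.0629

Answer: 1.0629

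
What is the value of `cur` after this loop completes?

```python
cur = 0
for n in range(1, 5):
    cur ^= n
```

XOR of 1 to 4
`cur` takes the values: 0 → 1 → 3 → 0 → 4

Answer: 4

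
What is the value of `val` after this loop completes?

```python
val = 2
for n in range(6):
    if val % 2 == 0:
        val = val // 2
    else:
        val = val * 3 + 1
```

Collatz-style transformation from 2
`val` takes the values: 2 → 1 → 4 → 2 → 1 → 4 → 2

Answer: 2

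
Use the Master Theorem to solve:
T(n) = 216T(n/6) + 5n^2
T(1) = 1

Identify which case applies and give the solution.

a=216, b=6, f(n)=5n^2. log_6(216) = 3. Since c=2 < 3, Case 1 applies: T(n) = Θ(n^log_b(a)) = O(n^3).

Answer: O(n^3) - Case 1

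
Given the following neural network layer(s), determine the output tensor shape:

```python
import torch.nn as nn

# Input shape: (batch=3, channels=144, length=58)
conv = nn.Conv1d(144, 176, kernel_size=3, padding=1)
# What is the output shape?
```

Input: (3, 144, 58) -> Output: (3, 176, 58)

Answer: (3, 176, 58)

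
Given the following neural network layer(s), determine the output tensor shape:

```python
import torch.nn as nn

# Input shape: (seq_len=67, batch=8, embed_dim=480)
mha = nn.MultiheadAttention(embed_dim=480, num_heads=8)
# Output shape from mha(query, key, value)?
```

Input: (67, 8, 480) -> Output: (67, 8, 480)

Answer: (67, 8, 480)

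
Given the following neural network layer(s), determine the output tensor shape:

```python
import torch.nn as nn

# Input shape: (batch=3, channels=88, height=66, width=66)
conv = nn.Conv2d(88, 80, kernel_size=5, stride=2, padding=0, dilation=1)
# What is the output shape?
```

Input: (3, 88, 66, 66) -> Output: (3, 80, 31, 31)

Answer: (3, 80, 31, 31)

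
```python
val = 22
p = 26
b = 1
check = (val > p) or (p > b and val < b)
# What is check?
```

Trace:
`val = 22` → val = 22
`p = 26` → p = 26
`b = 1` → b = 1
`check = (val > p) or (p > b and val < b)` → check = False
So check = False

Answer: False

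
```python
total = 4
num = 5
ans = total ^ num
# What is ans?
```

Trace:
`total = 4` → total = 4
`num = 5` → num = 5
`ans = total ^ num` → ans = 1
So ans = 1

Answer: 1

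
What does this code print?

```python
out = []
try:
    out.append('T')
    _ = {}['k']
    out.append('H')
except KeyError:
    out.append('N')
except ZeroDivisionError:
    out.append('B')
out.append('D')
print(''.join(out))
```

Execution trace: 'T' (try body) → 'N' (except KeyError) → 'D' (after the try/except). Output: TND

Answer: TND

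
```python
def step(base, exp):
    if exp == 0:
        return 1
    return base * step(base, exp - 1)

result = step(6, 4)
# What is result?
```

step(6, 4) = 6 * 6 * 6 * 6 = 1296

Answer: 1296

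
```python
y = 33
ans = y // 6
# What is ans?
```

Trace:
`y = 33` → y = 33
`ans = y // 6` → ans = 5
So ans = 5

Answer: 5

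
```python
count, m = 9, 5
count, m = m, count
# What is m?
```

Trace:
`count, m = 9, 5` → count = 9; m = 5
`count, m = m, count` → count = 5; m = 9
So m = 9

Answer: 9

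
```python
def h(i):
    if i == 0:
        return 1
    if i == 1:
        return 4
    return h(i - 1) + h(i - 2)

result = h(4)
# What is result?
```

Build up from base cases: h(0)=1, h(1)=4, h(2)=5, h(3)=9, h(4)=14

Answer: 14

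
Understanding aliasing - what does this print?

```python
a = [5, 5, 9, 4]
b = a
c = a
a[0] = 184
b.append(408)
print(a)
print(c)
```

Key concept: multiple aliases.
Step by step:
`a = [5, 5, 9, 4]` → a = [5, 5, 9, 4]
`b = a` → b = [5, 5, 9, 4] (same object as a)
`c = a` → c = [5, 5, 9, 4] (same object as a, b)
`a[0] = 184` → a = [184, 5, 9, 4] (same object as b, c); b = [184, 5, 9, 4] (same object as a, c); c = [184, 5, 9, 4] (same object as a, b)
`b.append(408)` → a = [184, 5, 9, 4, 408] (same object as b, c); b = [184, 5, 9, 4, 408] (same object as a, c); c = [184, 5, 9, 4, 408] (same object as a, b)
`print(a)` → prints [184, 5, 9, 4, 408]
`print(c)` → prints [184, 5, 9, 4, 408]

Answer:
[184, 5, 9, 4, 408]
[184, 5, 9, 4, 408]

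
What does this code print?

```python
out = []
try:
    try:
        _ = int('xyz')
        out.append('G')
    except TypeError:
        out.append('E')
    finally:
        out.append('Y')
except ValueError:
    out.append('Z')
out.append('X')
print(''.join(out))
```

Execution trace: 'Y' (finally) → 'Z' (outer except ValueError) → 'X' (after the try/except). Output: YZX

Answer: YZX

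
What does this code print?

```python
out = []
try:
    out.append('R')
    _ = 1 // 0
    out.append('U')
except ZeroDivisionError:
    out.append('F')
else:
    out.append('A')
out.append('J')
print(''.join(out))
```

Execution trace: 'R' (try body) → 'F' (except ZeroDivisionError) → 'J' (after the try/except). Output: RFJ

Answer: RFJ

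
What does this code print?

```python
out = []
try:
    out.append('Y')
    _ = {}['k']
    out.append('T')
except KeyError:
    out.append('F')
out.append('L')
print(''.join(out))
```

Execution trace: 'Y' (try body) → 'F' (except KeyError) → 'L' (after the try/except). Output: YFL

Answer: YFL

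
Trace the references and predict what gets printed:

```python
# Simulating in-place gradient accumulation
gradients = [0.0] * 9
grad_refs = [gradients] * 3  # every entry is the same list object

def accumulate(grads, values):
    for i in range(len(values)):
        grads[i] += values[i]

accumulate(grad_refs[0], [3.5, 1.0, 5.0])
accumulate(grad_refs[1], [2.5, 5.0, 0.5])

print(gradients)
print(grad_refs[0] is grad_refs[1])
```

Key concept: gradient accumulation aliasing.
Step by step:
`gradients = [0.0] * 9` → gradients = [0.0, 0.0, 0.0, 0.0, 0.0, 0.0, 0.0, 0.0, 0.0]
`grad_refs = [gradients] * 3` → grad_refs = [[0.0, 0.0, 0.0, 0.0, 0.0, 0.0, 0.0, 0.0, 0.0], [0.0, 0.0, 0.0, 0.0, 0.0, 0.0, 0.0, 0.0, 0.0], [0.0, 0.0, 0.0, 0.0, 0.0, 0.0, 0.0, 0.0, 0.0]]
`accumulate(grad_refs[0], [3.5, 1.0, 5.0])` → gradients = [3.5, 1.0, 5.0, 0.0, 0.0, 0.0, 0.0, 0.0, 0.0]; grad_refs = [[3.5, 1.0, 5.0, 0.0, 0.0, 0.0, 0.0, 0.0, 0.0], [3.5, 1.0, 5.0, 0.0, 0.0, 0.0, 0.0, 0.0, 0.0], [3.5, 1.0, 5.0, 0.0, 0.0, 0.0, 0.0, 0.0, 0.0]]
`accumulate(grad_refs[1], [2.5, 5.0, 0.5])` → gradients = [6.0, 6.0, 5.5, 0.0, 0.0, 0.0, 0.0, 0.0, 0.0]; grad_refs = [[6.0, 6.0, 5.5, 0.0, 0.0, 0.0, 0.0, 0.0, 0.0], [6.0, 6.0, 5.5, 0.0, 0.0, 0.0, 0.0, 0.0, 0.0], [6.0, 6.0, 5.5, 0.0, 0.0, 0.0, 0.0, 0.0, 0.0]]
`print(gradients)` → prints [6.0, 6.0, 5.5, 0.0, 0.0, 0.0, 0.0, 0.0, 0.0]
`print(grad_refs[0] is grad_refs[1])` → prints True

Answer:
[6.0, 6.0, 5.5, 0.0, 0.0, 0.0, 0.0, 0.0, 0.0]
True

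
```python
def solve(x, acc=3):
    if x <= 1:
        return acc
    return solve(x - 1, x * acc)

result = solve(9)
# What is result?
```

Accumulator trace (n, acc): (9, 3) -> (8, 27) -> (7, 216) -> (6, 1512) -> (5, 9072) -> (4, 45360) -> (3, 181440) -> (2, 544320) -> (1, 1088640) -> return 1088640

Answer: 1088640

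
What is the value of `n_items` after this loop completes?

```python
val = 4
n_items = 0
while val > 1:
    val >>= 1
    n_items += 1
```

Count right shifts until 1
`n_items` takes the values: 0 → 1 → 2

Answer: 2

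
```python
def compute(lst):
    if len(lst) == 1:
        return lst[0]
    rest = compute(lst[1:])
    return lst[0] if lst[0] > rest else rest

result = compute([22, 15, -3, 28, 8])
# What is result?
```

Recursive max over [22, 15, -3, 28, 8] = 28

Answer: 28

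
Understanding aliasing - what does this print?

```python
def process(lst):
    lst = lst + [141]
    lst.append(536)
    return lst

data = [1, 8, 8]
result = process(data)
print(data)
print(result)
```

Key concept: rebinding parameter vs mutation.
Step by step:
`data = [1, 8, 8]` → data = [1, 8, 8]
`result = process(data)` → result = [1, 8, 8, 141, 536]
`print(data)` → prints [1, 8, 8]
`print(result)` → prints [1, 8, 8, 141, 536]

Answer:
[1, 8, 8]
[1, 8, 8, 141, 536]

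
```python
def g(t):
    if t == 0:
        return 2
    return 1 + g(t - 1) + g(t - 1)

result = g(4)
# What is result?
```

g(t) = 1 + 2·g(t-1), g(0)=2. Closed form: (2+1)·2^4 - 1 = 47.

Answer: 47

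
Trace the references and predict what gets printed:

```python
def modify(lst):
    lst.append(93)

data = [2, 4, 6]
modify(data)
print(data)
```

Key concept: function modifies passed list.
Step by step:
`data = [2, 4, 6]` → data = [2, 4, 6]
`modify(data)` → data = [2, 4, 6, 93]
`print(data)` → prints [2, 4, 6, 93]

Answer: [2, 4, 6, 93]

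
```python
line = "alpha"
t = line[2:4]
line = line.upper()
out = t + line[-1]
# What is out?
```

Trace:
`line = "alpha"` → line = 'alpha'
`t = line[2:4]` → t = 'ph'
`line = line.upper()` → line = 'ALPHA'
`out = t + line[-1]` → out = 'phA'
So out = 'phA'

Answer: 'phA'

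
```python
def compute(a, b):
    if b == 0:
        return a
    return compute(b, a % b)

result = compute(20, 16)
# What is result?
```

compute(20, 16) -> compute(16, 4) -> compute(4, 0) -> 4

Answer: 4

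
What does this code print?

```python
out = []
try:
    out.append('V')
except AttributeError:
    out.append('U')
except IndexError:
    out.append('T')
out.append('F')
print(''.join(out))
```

Execution trace: 'V' (try body, no exception) → 'F' (after the try/except). Output: VF

Answer: VF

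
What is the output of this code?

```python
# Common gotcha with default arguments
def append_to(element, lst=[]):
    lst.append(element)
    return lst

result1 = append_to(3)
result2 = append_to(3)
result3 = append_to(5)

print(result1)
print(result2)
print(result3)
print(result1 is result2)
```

Key concept: mutable default argument gotcha.
Step by step:
`result1 = append_to(3)` → result1 = [3]
`result2 = append_to(3)` → result1 = [3, 3] (same object as result2); result2 = [3, 3] (same object as result1)
`result3 = append_to(5)` → result1 = [3, 3, 5] (same object as result2, result3); result2 = [3, 3, 5] (same object as result1, result3); result3 = [3, 3, 5] (same object as result1, result2)
`print(result1)` → prints [3, 3, 5]
`print(result2)` → prints [3, 3, 5]
`print(result3)` → prints [3, 3, 5]
`print(result1 is result2)` → prints True

Answer:
[3, 3, 5]
[3, 3, 5]
[3, 3, 5]
True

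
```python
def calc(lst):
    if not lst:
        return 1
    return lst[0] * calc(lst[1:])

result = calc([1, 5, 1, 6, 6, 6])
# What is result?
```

Product over [1, 5, 1, 6, 6, 6] = 1 * 5 * 1 * 6 * 6 * 6 = 1080

Answer: 1080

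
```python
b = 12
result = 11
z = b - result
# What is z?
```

Trace:
`b = 12` → b = 12
`result = 11` → result = 11
`z = b - result` → z = 1
So z = 1

Answer: 1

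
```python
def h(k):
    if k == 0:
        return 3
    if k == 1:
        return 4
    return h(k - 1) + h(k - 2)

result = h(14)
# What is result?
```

Build up from base cases: h(0)=3, h(1)=4, h(2)=7, h(3)=11, h(4)=18, h(5)=29, h(6)=47, ..., h(14)=2207

Answer: 2207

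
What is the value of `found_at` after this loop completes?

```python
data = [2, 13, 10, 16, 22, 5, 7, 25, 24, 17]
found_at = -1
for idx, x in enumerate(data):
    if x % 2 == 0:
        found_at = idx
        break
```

First even number index in [2, 13, 10, 16, 22, 5, 7, 25, 24, 17]
`found_at` takes the values: -1 → 0

Answer: 0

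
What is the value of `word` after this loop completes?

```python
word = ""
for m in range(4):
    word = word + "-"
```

Repeat '-' 4 times
`word` takes the values: "" → "-" → "--" → "---" → "----"

Answer: "----"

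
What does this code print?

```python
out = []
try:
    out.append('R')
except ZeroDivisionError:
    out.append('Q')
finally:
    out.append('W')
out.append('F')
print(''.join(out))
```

Execution trace: 'R' (try body, no exception) → 'W' (finally) → 'F' (after the try/except). Output: RWF

Answer: RWF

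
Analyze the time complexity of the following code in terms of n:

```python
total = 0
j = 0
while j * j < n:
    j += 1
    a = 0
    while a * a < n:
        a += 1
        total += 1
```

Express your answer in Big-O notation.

Each loop level contributes: √n × √n. Multiplying the contributions gives O(n).

Answer: O(n)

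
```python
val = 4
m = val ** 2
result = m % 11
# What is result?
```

Trace:
`val = 4` → val = 4
`m = val ** 2` → m = 16
`result = m % 11` → result = 5
So result = 5

Answer: 5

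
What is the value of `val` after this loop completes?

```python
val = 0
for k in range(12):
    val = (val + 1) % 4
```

Increment mod 4, 12 times = 0
`val` takes the values: 0 → 1 → 2 → 3 → 0 → 1 → 2 → 3 → 0 → 1 → 2 → 3 → 0

Answer: 0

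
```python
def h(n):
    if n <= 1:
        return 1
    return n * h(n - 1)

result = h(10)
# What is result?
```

h(10) = 10 * 9 * 8 * 7 * 6 * 5 * 4 * 3 * 2 * 1 = 3628800

Answer: 3628800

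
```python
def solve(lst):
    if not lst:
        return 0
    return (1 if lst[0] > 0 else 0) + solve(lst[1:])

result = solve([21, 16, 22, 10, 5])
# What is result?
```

Count of positive elements in [21, 16, 22, 10, 5] = 5

Answer: 5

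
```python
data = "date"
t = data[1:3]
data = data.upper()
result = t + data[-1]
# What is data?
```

Trace:
`data = "date"` → data = 'date'
`t = data[1:3]` → t = 'at'
`data = data.upper()` → data = 'DATE'
`result = t + data[-1]` → result = 'atE'
So data = 'DATE'

Answer: 'DATE'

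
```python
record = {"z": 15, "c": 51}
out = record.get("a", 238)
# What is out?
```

Trace:
`record = {"z": 15, "c": 51}` → record = {'z': 15, 'c': 51}
`out = record.get("a", 238)` → out = 238
So out = 238

Answer: 238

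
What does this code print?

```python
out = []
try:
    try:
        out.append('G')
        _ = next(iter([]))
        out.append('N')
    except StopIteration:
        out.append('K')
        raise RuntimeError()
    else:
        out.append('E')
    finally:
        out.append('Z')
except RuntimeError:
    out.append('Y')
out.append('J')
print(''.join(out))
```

Execution trace: 'G' (inner try body) → 'K' (inner except StopIteration) → 'Z' (inner finally) → 'Y' (outer except RuntimeError) → 'J' (after the try/except). Output: GKZYJ

Answer: GKZYJ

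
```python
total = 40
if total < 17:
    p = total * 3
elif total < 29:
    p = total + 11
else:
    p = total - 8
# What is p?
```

Trace:
`total = 40` → total = 40
`if total < 17: ...` → total < 17 is False, total < 29 is False, take else branch → p = 32
So p = 32

Answer: 32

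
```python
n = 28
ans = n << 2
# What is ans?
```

Trace:
`n = 28` → n = 28
`ans = n << 2` → ans = 112
So ans = 112

Answer: 112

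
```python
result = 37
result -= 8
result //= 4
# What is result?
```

Trace:
`result = 37` → result = 37
`result -= 8` → result = 29
`result //= 4` → result = 7
So result = 7

Answer: 7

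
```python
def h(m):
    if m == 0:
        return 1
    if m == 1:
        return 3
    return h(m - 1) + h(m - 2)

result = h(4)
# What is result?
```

Build up from base cases: h(0)=1, h(1)=3, h(2)=4, h(3)=7, h(4)=11

Answer: 11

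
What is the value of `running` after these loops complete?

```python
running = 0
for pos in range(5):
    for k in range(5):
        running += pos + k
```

Sum of all pos+k for pos,k in 5x5
`running` takes the values: 0 → 1 → 3 → 6 → 10 → 11 → 13 → 16 → 20 → 25 → 27 → 30 → 34 → 39 → 45 → 48 → 52 → 57 → 63 → 70 → 74 → 79 → 85 → 92 → 100

Answer: 100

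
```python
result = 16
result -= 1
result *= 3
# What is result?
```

Trace:
`result = 16` → result = 16
`result -= 1` → result = 15
`result *= 3` → result = 45
So result = 45

Answer: 45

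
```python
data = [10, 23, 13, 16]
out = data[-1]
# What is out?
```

Trace:
`data = [10, 23, 13, 16]` → data = [10, 23, 13, 16]
`out = data[-1]` → out = 16
So out = 16

Answer: 16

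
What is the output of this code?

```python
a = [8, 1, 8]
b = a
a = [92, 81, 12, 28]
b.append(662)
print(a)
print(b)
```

Key concept: rebinding vs mutation: a is rebound to a new list, b still points at the original.
Step by step:
`a = [8, 1, 8]` → a = [8, 1, 8]
`b = a` → b = [8, 1, 8] (same object as a)
`a = [92, 81, 12, 28]` → a = [92, 81, 12, 28]
`b.append(662)` → b = [8, 1, 8, 662]
`print(a)` → prints [92, 81, 12, 28]
`print(b)` → prints [8, 1, 8, 662]

Answer:
[92, 81, 12, 28]
[8, 1, 8, 662]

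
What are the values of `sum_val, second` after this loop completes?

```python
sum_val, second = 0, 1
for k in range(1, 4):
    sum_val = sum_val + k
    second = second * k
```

Sum and factorial of 1 to 3
`sum_val, second` takes the values: (0, 1) → (1, 1) → (3, 1) → (3, 2) → (6, 2) → (6, 6)

Answer: 6, 6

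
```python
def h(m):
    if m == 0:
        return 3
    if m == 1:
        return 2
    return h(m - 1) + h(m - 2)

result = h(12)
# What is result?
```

Build up from base cases: h(0)=3, h(1)=2, h(2)=5, h(3)=7, h(4)=12, h(5)=19, h(6)=31, ..., h(12)=555

Answer: 555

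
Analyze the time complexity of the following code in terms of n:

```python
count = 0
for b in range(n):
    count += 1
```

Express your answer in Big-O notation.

Each loop level contributes: n. Multiplying the contributions gives O(n).

Answer: O(n)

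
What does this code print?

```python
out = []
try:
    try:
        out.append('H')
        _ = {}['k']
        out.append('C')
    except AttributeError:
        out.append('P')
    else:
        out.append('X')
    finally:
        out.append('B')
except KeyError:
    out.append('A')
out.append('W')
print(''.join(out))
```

Execution trace: 'H' (try body) → 'B' (finally) → 'A' (outer except KeyError) → 'W' (after the try/except). Output: HBAW

Answer: HBAW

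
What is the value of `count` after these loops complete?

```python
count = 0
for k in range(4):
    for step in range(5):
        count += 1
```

4 * 5 = 20
`count` takes the values: 0 → 1 → 2 → 3 → 4 → 5 → 6 → 7 → 8 → 9 → 10 → 11 → 12 → 13 → 14 → 15 → 16 → 17 → 18 → 19 → 20

Answer: 20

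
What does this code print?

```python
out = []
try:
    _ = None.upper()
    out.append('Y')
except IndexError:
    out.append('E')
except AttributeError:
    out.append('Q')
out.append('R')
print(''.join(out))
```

Execution trace: 'Q' (except AttributeError) → 'R' (after the try/except). Output: QR

Answer: QR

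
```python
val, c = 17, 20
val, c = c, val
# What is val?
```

Trace:
`val, c = 17, 20` → val = 17; c = 20
`val, c = c, val` → val = 20; c = 17
So val = 20

Answer: 20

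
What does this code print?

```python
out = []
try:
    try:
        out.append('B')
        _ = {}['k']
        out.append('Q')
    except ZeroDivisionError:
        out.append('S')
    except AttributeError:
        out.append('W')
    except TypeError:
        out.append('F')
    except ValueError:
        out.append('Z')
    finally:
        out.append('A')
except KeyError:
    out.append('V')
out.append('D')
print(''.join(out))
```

Execution trace: 'B' (try body) → 'A' (finally) → 'V' (outer except KeyError) → 'D' (after the try/except). Output: BAVD

Answer: BAVD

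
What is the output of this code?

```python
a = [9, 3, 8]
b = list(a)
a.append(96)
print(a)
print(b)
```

Key concept: list() constructor creates copy.
Step by step:
`a = [9, 3, 8]` → a = [9, 3, 8]
`b = list(a)` → b = [9, 3, 8]
`a.append(96)` → a = [9, 3, 8, 96]
`print(a)` → prints [9, 3, 8, 96]
`print(b)` → prints [9, 3, 8]

Answer:
[9, 3, 8, 96]
[9, 3, 8]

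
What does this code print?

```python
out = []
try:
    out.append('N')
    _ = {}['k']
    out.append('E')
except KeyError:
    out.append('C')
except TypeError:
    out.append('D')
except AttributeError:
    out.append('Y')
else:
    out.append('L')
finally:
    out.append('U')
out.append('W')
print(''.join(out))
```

Execution trace: 'N' (try body) → 'C' (except KeyError) → 'U' (finally) → 'W' (after the try/except). Output: NCUW

Answer: NCUW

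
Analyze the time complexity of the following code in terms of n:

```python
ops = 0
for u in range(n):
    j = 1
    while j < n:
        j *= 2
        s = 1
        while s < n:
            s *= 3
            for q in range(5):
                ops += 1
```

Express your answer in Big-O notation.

Each loop level contributes: n × log n × log n × 1. Multiplying the contributions gives O(n log² n).

Answer: O(n log² n)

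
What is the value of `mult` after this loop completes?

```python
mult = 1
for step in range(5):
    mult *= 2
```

2^5 = 32
`mult` takes the values: 1 → 2 → 4 → 8 → 16 → 32

Answer: 32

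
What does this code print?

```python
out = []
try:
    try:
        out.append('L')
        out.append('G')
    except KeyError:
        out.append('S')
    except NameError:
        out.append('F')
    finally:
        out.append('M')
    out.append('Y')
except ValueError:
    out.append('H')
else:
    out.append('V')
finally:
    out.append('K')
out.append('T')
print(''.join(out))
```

Execution trace: 'L' (inner try body) → 'G' (inner try body, no exception) → 'M' (inner finally) → 'Y' (try body, no exception) → 'V' (else) → 'K' (finally) → 'T' (after the try/except). Output: LGMYVKT

Answer: LGMYVKT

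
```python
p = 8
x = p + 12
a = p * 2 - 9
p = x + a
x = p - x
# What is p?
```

Trace:
`p = 8` → p = 8
`x = p + 12` → x = 20
`a = p * 2 - 9` → a = 7
`p = x + a` → p = 27
`x = p - x` → x = 7
So p = 27

Answer: 27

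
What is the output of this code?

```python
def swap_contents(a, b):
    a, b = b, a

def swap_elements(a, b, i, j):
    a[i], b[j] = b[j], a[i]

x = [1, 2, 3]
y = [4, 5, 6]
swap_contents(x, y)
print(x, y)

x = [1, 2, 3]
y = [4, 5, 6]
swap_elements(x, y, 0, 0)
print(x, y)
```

Key concept: parameter rebinding vs mutation.
Step by step:
`x = [1, 2, 3]` → x = [1, 2, 3]
`y = [4, 5, 6]` → y = [4, 5, 6]
`swap_contents(x, y)` → no visible change to tracked variables
`print(x, y)` → prints [1, 2, 3] [4, 5, 6]
`x = [1, 2, 3]` → x = [1, 2, 3]
`y = [4, 5, 6]` → y = [4, 5, 6]
`swap_elements(x, y, 0, 0)` → x = [4, 2, 3]; y = [1, 5, 6]
`print(x, y)` → prints [4, 2, 3] [1, 5, 6]

Answer:
[1, 2, 3] [4, 5, 6]
[4, 2, 3] [1, 5, 6]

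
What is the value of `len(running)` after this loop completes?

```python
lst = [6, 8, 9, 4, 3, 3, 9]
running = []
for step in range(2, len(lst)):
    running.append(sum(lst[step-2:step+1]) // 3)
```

Number of 3-element averages
`running` takes the values: [] → [7] → [7, 7] → [7, 7, 5] → [7, 7, 5, 3] → [7, 7, 5, 3, 5]
So `len(running)` = 5

Answer: 5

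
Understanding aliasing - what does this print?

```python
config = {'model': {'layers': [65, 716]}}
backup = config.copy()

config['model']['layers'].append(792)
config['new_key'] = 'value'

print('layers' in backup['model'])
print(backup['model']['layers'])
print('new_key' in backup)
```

Key concept: shallow copy gotcha with nested dict.
Step by step:
`config = {'model': {'layers': [65, 716]}}` → config = {'model': {'layers': [65, 716]}}
`backup = config.copy()` → backup = {'model': {'layers': [65, 716]}}
`config['model']['layers'].append(792)` → config = {'model': {'layers': [65, 716, 792]}}; backup = {'model': {'layers': [65, 716, 792]}}
`config['new_key'] = 'value'` → config = {'model': {'layers': [65, 716, 792]}, 'new_key': 'value'}
`print('layers' in backup['model'])` → prints True
`print(backup['model']['layers'])` → prints [65, 716, 792]
`print('new_key' in backup)` → prints False

Answer:
True
[65, 716, 792]
False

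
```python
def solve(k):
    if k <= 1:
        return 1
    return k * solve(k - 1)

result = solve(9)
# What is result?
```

solve(9) = 9 * 8 * 7 * 6 * 5 * 4 * 3 * 2 * 1 = 362880

Answer: 362880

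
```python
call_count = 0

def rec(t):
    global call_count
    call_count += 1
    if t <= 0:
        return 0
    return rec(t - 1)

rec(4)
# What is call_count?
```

Linear recursion stepping by 1: 5 calls from t=4 down to ≤0.

Answer: 5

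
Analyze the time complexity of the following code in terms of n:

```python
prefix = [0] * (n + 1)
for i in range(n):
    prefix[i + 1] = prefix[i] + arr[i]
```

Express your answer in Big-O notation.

This is Prefix sum computation. Time complexity: O(n).

Answer: O(n)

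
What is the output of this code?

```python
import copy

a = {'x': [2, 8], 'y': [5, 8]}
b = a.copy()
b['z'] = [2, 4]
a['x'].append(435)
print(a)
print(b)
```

Key concept: shallow copy of dict with mutable values.
Step by step:
`a = {'x': [2, 8], 'y': [5, 8]}` → a = {'x': [2, 8], 'y': [5, 8]}
`b = a.copy()` → b = {'x': [2, 8], 'y': [5, 8]}
`b['z'] = [2, 4]` → b = {'x': [2, 8], 'y': [5, 8], 'z': [2, 4]}
`a['x'].append(435)` → a = {'x': [2, 8, 435], 'y': [5, 8]}; b = {'x': [2, 8, 435], 'y': [5, 8], 'z': [2, 4]}
`print(a)` → prints {'x': [2, 8, 435], 'y': [5, 8]}
`print(b)` → prints {'x': [2, 8, 435], 'y': [5, 8], 'z': [2, 4]}

Answer:
{'x': [2, 8, 435], 'y': [5, 8]}
{'x': [2, 8, 435], 'y': [5, 8], 'z': [2, 4]}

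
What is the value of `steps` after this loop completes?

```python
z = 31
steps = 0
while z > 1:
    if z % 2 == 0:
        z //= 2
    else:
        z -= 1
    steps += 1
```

Steps to reduce 31 to 1
`steps` takes the values: 0 → 1 → 2 → 3 → 4 → 5 → 6 → 7 → 8

Answer: 8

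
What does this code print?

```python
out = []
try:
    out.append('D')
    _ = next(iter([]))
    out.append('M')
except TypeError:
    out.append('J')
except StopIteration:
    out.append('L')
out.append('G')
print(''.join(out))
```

Execution trace: 'D' (try body) → 'L' (except StopIteration) → 'G' (after the try/except). Output: DLG

Answer: DLG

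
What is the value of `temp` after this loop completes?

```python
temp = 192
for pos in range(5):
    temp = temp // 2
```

Halve 5 times: 192 // 2^5 = 6
`temp` takes the values: 192 → 96 → 48 → 24 → 12 → 6

Answer: 6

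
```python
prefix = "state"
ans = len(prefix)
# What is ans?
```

Trace:
`prefix = "state"` → prefix = 'state'
`ans = len(prefix)` → ans = 5
So ans = 5

Answer: 5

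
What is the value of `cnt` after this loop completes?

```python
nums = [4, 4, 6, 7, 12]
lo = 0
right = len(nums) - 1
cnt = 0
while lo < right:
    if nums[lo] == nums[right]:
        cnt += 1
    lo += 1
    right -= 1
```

Count matching pairs from ends
`cnt` takes the values: 0

Answer: 0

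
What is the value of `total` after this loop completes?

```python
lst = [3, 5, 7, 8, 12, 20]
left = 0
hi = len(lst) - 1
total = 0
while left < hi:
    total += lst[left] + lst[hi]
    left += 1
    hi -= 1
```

Sum of pairs from ends
`total` takes the values: 0 → 23 → 40 → 55

Answer: 55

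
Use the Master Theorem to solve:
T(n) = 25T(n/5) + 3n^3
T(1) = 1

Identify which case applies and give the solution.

a=25, b=5, f(n)=3n^3. log_5(25) = 2. Since c=3 > 2 and the regularity condition holds (25(n/5)^3 = (25/5^3)n^3 with 25/5^3 < 1), Case 3 applies: T(n) = Θ(f(n)) = O(n^3).

Answer: O(n^3) - Case 3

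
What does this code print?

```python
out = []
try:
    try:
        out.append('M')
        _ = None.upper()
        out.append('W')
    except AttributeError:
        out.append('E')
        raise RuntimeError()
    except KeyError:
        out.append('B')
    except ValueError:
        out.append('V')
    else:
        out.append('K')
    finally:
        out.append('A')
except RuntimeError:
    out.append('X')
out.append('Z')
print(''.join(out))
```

Execution trace: 'M' (try body) → 'E' (except AttributeError) → 'A' (finally) → 'X' (outer except RuntimeError) → 'Z' (after the try/except). Output: MEAXZ

Answer: MEAXZ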